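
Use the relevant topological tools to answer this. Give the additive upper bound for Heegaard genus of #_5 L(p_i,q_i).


Heegaard genus satisfies g(A#B) <= g(A) + g(B).
Each lens space has g = 1.
Upper bound: 5 * 1 = 5

5


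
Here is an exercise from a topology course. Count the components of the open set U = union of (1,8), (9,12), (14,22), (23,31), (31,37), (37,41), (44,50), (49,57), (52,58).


Sort and merge overlapping open intervals.
Merged: (1,8), (9,12), (14,22), (23,31), (31,37), (37,41), (44,58).
Number of components = 7

7


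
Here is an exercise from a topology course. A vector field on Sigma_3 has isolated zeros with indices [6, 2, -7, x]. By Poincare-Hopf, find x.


Poincare-Hopf: sum of indices = chi(M).
chi(Sigma_3) = 2 - 2*3 = -4.
Sum of known indices = 1.
x = chi - (sum known) = -4 - (1) = -5

-5


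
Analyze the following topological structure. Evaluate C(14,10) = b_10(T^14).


By the Kunneth formula, b_k(T^n) = C(n,k).
b_10(T^14) = C(14,10).
C(14,10) = 14!/(10!*4!) = 1001

1001


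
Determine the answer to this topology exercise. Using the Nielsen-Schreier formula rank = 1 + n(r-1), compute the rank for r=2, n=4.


Nielsen-Schreier: an index-n subgroup of F_r is free of rank 1 + n(r-1).
Equivalently: chi(cover) = n*chi(base); chi(vee_r S^1) = 1 - 2 = -1.
chi(E) = 4*(-1) = -4; rank = 1 - chi(E) = 1 - (-4) = 5.
rank = 1 + 4*(2-1) = 1 + 4 = 5

5


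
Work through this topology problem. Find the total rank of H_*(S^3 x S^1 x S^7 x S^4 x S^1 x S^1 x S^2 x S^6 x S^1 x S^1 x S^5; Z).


Total Betti number is multiplicative under products.
Each S^d (d>=1) has total Betti number 2.
There are 11 sphere factors.
Total = 2^11 = 2048

2048


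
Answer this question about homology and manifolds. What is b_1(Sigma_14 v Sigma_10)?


For a wedge: H_1(A v B) = H_1(A) + H_1(B).
b_1(Sigma_14) = 28, b_1(Sigma_10) = 20.
b_1 = 28 + 20 = 48

48


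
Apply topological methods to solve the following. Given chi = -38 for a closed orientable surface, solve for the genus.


chi = 2 - 2g for closed orientable surfaces.
-38 = 2 - 2g
2g = 2 - (-38) = 40
g = 20

20


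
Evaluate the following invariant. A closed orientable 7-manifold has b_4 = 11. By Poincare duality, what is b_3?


Poincare duality for closed orientable n-manifolds: b_k = b_{n-k}.
Here n = 7, so b_3 = b_4 = 11

11


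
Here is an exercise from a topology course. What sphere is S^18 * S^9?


Join of spheres: S^m * S^n = S^{m+n+1}.
dim = 18 + 9 + 1 = 28

28


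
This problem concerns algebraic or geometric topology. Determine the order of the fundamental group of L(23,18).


pi_1(L(p,q)) = Z/pZ for any q coprime to p.
|pi_1(L(23,18))| = 23

23


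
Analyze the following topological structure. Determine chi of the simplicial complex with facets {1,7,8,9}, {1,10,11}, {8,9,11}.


Enumerate all faces; f-vector: f_0=6, f_1=11, f_2=6, f_3=1.
chi = sum (-1)^k f_k = 0

0


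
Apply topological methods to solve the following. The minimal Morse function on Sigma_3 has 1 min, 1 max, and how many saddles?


A perfect Morse function has m_k = b_k.
For Sigma_3: b_0=1, b_1=2g=6, b_2=1.
Saddles m_1 = 2g = 6

6


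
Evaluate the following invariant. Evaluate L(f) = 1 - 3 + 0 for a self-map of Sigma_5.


L(f) = tr(f_0*) - tr(f_1*) + tr(f_2*).
= 1 - (3) + (0)
= -2

-2


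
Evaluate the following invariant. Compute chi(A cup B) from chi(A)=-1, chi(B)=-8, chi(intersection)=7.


chi(A cup B) = chi(A) + chi(B) - chi(A cap B)
= -1 + (-8) - (7)
= -16

-16


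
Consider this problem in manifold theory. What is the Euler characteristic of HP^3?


HP^3 has one cell in each dimension 0, 4, ..., 4*3 (3+1 cells, all even-dim).
chi = 3 + 1 = 4

4


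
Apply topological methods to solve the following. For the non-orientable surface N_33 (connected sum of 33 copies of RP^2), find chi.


For a non-orientable closed surface with k crosscaps: chi = 2 - k.
Here k = 33.
chi = 2 - 33 = -31

-31


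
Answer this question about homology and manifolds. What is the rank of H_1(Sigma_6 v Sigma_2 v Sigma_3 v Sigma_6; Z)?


For a wedge X v Y: reduced H_k(X v Y) = H_k(X) + H_k(Y).
Each Sigma_g contributes b_1 = 2g.
b_1 = 12 + 4 + 6 + 12 = 34

34


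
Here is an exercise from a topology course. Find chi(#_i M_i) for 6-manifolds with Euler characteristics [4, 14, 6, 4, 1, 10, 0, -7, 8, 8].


For n-manifolds: chi(A#B) = chi(A) + chi(B) - chi(S^6).
chi(S^6) = 1 + (-1)^6 = 2.
chi(#) = (sum chi_i) - (10-1)*chi(S^6) = 48 - 9*2 = 30

30


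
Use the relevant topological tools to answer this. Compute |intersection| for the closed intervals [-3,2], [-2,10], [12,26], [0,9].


Intersection = [max(a_i), min(b_i)] = [12, 2].
Since 12 > 2, the intersection is empty.
Length = 0

0


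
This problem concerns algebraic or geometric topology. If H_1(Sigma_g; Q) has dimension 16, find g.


For a closed orientable surface: b_1 = 2g.
16 = 2g
g = 16 / 2 = 8

8


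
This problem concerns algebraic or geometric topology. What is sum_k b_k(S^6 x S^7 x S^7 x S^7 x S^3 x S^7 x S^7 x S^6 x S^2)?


Total Betti number is multiplicative under products.
Each S^d (d>=1) has total Betti number 2.
There are 9 sphere factors.
Total = 2^9 = 512

512


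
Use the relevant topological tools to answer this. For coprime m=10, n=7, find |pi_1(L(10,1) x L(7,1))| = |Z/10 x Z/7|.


pi_1(X x Y) = pi_1(X) x pi_1(Y).
pi_1(L(10,1)) = Z/10, pi_1(L(7,1)) = Z/7.
|Z/10 x Z/7| = 10 * 7 = 70

70


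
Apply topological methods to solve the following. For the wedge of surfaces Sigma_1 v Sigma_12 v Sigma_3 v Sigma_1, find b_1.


For a wedge X v Y: reduced H_k(X v Y) = H_k(X) + H_k(Y).
Each Sigma_g contributes b_1 = 2g.
b_1 = 2 + 24 + 6 + 2 = 34

34


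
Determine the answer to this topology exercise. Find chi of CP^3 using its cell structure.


CP^3 has one cell in each even dimension 0, 2, ..., 2*3 (3+1 cells total).
All cells are even-dimensional, so chi = number of cells.
chi = 3 + 1 = 4

4


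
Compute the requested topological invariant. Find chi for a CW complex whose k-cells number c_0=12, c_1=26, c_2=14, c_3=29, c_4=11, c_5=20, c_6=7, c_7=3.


chi = sum_k (-1)^k c_k.
= (-1)^0*12 + (-1)^1*26 + (-1)^2*14 + (-1)^3*29 + (-1)^4*11 + (-1)^5*20 + (-1)^6*7 + (-1)^7*3
= (12) + (-26) + (14) + (-29) + (11) + (-20) + (7) + (-3)
= -34

-34


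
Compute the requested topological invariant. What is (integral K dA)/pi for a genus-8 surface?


Gauss-Bonnet: integral K dA = 2*pi*chi(M).
chi(Sigma_8) = 2 - 2*8 = -14.
(integral K dA)/pi = 2*chi = 2*(-14) = -28

-28


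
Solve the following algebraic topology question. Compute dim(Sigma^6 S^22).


Each suspension raises dimension by 1: Sigma S^n = S^{n+1}.
Sigma^6 S^22 = S^{22+6} = S^28

28


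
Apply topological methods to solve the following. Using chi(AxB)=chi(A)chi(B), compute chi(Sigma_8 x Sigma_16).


chi(Sigma_8) = 2 - 2*8 = -14
chi(Sigma_16) = 2 - 2*16 = -30
chi(product) = (-14) * (-30) = 420

420


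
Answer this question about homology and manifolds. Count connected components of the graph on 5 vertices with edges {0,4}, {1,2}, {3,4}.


Run DFS/union-find over 5 vertices.
V = 5, E = 3.
Number of components = 2

2


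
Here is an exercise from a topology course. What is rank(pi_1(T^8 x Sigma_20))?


pi_1(A x B) = pi_1(A) x pi_1(B); rank of abelianization = b_1.
b_1(T^8) = 8, b_1(Sigma_20) = 2*20 = 40.
b_1(product) = 8 + 40 = 48

48


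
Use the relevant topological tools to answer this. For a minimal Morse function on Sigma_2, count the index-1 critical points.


A perfect Morse function has m_k = b_k.
For Sigma_2: b_0=1, b_1=2g=4, b_2=1.
Saddles m_1 = 2g = 4

4


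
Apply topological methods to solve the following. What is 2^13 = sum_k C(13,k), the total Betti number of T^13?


b_k(T^13) = C(13,k), so the sum over k is sum_k C(13,k) = 2^13.
Total = 2^13 = 8192

8192


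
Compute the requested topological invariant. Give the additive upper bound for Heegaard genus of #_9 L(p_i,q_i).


Heegaard genus satisfies g(A#B) <= g(A) + g(B).
Each lens space has g = 1.
Upper bound: 9 * 1 = 9

9


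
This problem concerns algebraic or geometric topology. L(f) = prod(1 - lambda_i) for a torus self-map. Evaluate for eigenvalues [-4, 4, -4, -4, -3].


For a torus self-map: L(f) = det(I - A) where A acts on H_1.
L(f) = (1--4) * (1-4) * (1--4) * (1--4) * (1--3) = 5 * -3 * 5 * 5 * 4 = -1500

-1500


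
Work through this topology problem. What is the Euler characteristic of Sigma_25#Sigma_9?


chi(Sigma_25) = 2 - 2*25 = -48
chi(Sigma_9) = 2 - 2*9 = -16
For surfaces: chi(A#B) = chi(A) + chi(B) - 2.
chi = -48 + -16 - 2 = -66

-66


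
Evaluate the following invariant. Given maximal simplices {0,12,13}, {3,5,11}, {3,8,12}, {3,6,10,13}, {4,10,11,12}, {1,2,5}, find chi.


Enumerate all faces; f-vector: f_0=12, f_1=24, f_2=12, f_3=2.
chi = sum (-1)^k f_k = -2

-2


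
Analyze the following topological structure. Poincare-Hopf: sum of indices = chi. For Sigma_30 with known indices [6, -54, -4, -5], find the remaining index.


Poincare-Hopf: sum of indices = chi(M).
chi(Sigma_30) = 2 - 2*30 = -58.
Sum of known indices = -57.
x = chi - (sum known) = -58 - (-57) = -1

-1


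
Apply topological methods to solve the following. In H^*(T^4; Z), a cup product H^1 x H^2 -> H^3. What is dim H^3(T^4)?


Cup product: H^p x H^q -> H^{p+q}; here p+q = 1+2 = 3.
rank H^k(T^n) = C(n,k).
C(4,3) = 4

4


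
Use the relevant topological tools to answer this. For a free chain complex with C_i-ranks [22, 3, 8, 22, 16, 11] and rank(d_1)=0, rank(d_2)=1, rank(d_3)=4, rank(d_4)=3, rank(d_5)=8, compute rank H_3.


rank H_k = rank(ker d_k) - rank(im d_{k+1}).
rank(ker d_3) = rank(C_3) - rank(d_3) = 22 - 4 = 18.
rank(im d_{3+1}) = 3.
rank H_3 = 18 - 3 = 15

15


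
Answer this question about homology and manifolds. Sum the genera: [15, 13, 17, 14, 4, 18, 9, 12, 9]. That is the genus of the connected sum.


Genus is additive under connected sum of orientable surfaces.
g = 15 + 13 + 17 + 14 + 4 + 18 + 9 + 12 + 9 = 111

111


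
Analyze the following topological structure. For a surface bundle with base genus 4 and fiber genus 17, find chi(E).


For a fiber bundle F -> E -> B (with CW structure): chi(E) = chi(B) * chi(F).
chi(Sigma_4) = -6, chi(Sigma_17) = -32.
chi(E) = (-6) * (-32) = 192

192


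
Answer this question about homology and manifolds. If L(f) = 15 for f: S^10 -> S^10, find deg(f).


L(f) = 1 + (-1)^10 deg(f) on S^10.
15 = 1 + (-1)^10 * deg(f)
(-1)^10 * deg(f) = 14
deg(f) = 14

14


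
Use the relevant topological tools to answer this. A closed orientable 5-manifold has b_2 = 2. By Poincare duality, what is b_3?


Poincare duality for closed orientable n-manifolds: b_k = b_{n-k}.
Here n = 5, so b_3 = b_2 = 2

2


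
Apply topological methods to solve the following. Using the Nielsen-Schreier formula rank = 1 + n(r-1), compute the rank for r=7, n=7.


Nielsen-Schreier: an index-n subgroup of F_r is free of rank 1 + n(r-1).
Equivalently: chi(cover) = n*chi(base); chi(vee_r S^1) = 1 - 7 = -6.
chi(E) = 7*(-6) = -42; rank = 1 - chi(E) = 1 - (-42) = 43.
rank = 1 + 7*(7-1) = 1 + 42 = 43

43


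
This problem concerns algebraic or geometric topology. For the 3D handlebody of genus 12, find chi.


A genus-g handlebody deformation retracts to a wedge of g circles.
chi(vee_g S^1) = 1 - g.
chi(H_12) = 1 - 12 = -11

-11


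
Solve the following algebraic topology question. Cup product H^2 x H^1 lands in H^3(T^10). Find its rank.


Cup product: H^p x H^q -> H^{p+q}; here p+q = 2+1 = 3.
rank H^k(T^n) = C(n,k).
C(10,3) = 120

120


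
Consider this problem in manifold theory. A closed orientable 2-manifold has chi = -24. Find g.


chi = 2 - 2g for closed orientable surfaces.
-24 = 2 - 2g
2g = 2 - (-24) = 26
g = 13

13


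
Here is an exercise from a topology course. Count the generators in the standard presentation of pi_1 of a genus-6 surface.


Standard presentation: pi_1(Sigma_g) = <a_1,b_1,...,a_g,b_g | [a_1,b_1]...[a_g,b_g] = 1>.
Number of generators = 2g = 2*6 = 12

12


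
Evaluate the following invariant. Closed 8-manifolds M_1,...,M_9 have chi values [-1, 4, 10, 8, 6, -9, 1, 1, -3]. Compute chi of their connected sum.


For n-manifolds: chi(A#B) = chi(A) + chi(B) - chi(S^8).
chi(S^8) = 1 + (-1)^8 = 2.
chi(#) = (sum chi_i) - (9-1)*chi(S^8) = 17 - 8*2 = 1

1


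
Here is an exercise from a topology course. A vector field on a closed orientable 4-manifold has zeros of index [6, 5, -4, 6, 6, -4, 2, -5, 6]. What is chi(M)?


Poincare-Hopf: chi(M) = sum of indices of zeros.
chi = (6) + (5) + (-4) + (6) + (6) + (-4) + (2) + (-5) + (6) = 18

18


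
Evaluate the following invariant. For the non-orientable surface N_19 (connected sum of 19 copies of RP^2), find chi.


For a non-orientable closed surface with k crosscaps: chi = 2 - k.
Here k = 19.
chi = 2 - 19 = -17

-17


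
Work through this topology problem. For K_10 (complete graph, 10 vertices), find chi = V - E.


K_10: V = 10, E = C(10,2) = 45.
chi = V - E = 10 - 45 = -35

-35


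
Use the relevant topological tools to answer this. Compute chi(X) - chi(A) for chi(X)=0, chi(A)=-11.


Relative Euler characteristic: chi(X, A) = chi(X) - chi(A).
= 0 - (-11) = 11

11


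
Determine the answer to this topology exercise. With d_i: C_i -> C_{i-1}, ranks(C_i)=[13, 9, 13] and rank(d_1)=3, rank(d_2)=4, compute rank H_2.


rank H_k = rank(ker d_k) - rank(im d_{k+1}).
rank(ker d_2) = rank(C_2) - rank(d_2) = 13 - 4 = 9.
rank(im d_{2+1}) = 0.
rank H_2 = 9 - 0 = 9

9


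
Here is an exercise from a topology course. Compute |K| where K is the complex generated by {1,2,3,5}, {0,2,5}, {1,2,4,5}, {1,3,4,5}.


Each maximal simplex on m vertices has 2^m - 1 nonempty faces.
Take the union (dedupe shared faces).
Total distinct faces = 31

31


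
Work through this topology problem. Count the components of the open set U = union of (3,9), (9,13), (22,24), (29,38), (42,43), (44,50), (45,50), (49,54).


Sort and merge overlapping open intervals.
Merged: (3,9), (9,13), (22,24), (29,38), (42,43), (44,54).
Number of components = 6

6


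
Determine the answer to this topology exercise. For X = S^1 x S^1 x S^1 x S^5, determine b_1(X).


Each S^d has Poincare polynomial 1 + t^d.
The product S^1 x S^1 x S^1 x S^5 has Poincare polynomial prod(1+t^d_i).
Expanding: b_0=1, b_1=3, b_2=3, b_3=1, b_5=1, b_6=3, b_7=3, b_8=1.
b_1 = 3

3


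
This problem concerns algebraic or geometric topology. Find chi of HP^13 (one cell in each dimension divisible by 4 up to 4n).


HP^13 has one cell in each dimension 0, 4, ..., 4*13 (13+1 cells, all even-dim).
chi = 13 + 1 = 14

14


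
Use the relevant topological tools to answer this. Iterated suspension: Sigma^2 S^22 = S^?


Each suspension raises dimension by 1: Sigma S^n = S^{n+1}.
Sigma^2 S^22 = S^{22+2} = S^24

24


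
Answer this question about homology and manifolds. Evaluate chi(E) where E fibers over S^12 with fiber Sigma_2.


chi(S^12) = 2 (n even), chi(Sigma_2) = 2 - 2*2 = -2.
chi(E) = 2 * (-2) = -4

-4


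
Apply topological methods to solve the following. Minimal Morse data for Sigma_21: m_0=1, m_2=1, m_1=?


A perfect Morse function has m_k = b_k.
For Sigma_21: b_0=1, b_1=2g=42, b_2=1.
Saddles m_1 = 2g = 42

42


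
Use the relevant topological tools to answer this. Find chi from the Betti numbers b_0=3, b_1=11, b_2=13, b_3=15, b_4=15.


chi = sum_k (-1)^k b_k.
= (3) + (-11) + (13) + (-15) + (15)
= 5

5


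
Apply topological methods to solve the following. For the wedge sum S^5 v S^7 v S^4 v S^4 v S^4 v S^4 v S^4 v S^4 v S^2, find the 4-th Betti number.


For a wedge of spheres, H_k (k>0) is free on one generator per sphere of dimension k.
Spheres of dimension 4: count = 6.
b_4 = 6

6


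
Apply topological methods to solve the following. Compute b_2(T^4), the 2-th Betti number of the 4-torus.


By the Kunneth formula, b_k(T^n) = C(n,k).
b_2(T^4) = C(4,2).
C(4,2) = 4!/(2!*2!) = 6

6


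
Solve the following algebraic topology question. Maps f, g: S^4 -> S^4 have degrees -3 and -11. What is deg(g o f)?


Degree is multiplicative under composition: deg(g o f) = deg(g) * deg(f).
= -11 * -3 = 33

33


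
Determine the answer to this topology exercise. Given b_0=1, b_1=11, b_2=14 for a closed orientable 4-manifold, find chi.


By Poincare duality b_k = b_{4-k}, so full Betti numbers: b_0=1, b_1=11, b_2=14, b_3=11, b_4=1.
chi = sum (-1)^k b_k = -6

-6


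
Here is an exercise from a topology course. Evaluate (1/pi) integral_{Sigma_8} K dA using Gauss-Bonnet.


Gauss-Bonnet: integral K dA = 2*pi*chi(M).
chi(Sigma_8) = 2 - 2*8 = -14.
(integral K dA)/pi = 2*chi = 2*(-14) = -28

-28


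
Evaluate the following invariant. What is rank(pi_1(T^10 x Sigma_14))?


pi_1(A x B) = pi_1(A) x pi_1(B); rank of abelianization = b_1.
b_1(T^10) = 10, b_1(Sigma_14) = 2*14 = 28.
b_1(product) = 10 + 28 = 38

38


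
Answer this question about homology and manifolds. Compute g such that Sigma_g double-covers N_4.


chi(N_4) = 2 - 4 = -2.
Double cover: chi(Sigma_g) = 2 * chi(N_4) = 2*(-2) = -4.
2 - 2g = -4, so g = (2 - (-4))/2 = 6/2 = 3

3


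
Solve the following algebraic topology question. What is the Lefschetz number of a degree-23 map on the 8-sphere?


On S^8: L(f) = tr(f_0*) + (-1)^8 tr(f_8*) = 1 + (-1)^8 * deg(f).
L(f) = 1 + (-1)^8 * 23 = 1 + 23 = 24

24


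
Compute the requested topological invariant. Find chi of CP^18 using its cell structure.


CP^18 has one cell in each even dimension 0, 2, ..., 2*18 (18+1 cells total).
All cells are even-dimensional, so chi = number of cells.
chi = 18 + 1 = 19

19


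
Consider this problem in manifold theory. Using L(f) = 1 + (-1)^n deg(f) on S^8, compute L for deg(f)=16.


On S^8: L(f) = tr(f_0*) + (-1)^8 tr(f_8*) = 1 + (-1)^8 * deg(f).
L(f) = 1 + (-1)^8 * 16 = 1 + 16 = 17

17


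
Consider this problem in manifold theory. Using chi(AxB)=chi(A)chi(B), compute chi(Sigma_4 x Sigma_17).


chi(Sigma_4) = 2 - 2*4 = -6
chi(Sigma_17) = 2 - 2*17 = -32
chi(product) = (-6) * (-32) = 192

192


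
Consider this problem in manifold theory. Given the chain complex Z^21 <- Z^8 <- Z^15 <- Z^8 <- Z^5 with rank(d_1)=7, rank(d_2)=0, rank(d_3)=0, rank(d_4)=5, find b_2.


rank H_k = rank(ker d_k) - rank(im d_{k+1}).
rank(ker d_2) = rank(C_2) - rank(d_2) = 15 - 0 = 15.
rank(im d_{2+1}) = 0.
rank H_2 = 15 - 0 = 15

15


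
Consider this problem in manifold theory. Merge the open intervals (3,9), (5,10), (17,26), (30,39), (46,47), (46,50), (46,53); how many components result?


Sort and merge overlapping open intervals.
Merged: (3,10), (17,26), (30,39), (46,53).
Number of components = 4

4


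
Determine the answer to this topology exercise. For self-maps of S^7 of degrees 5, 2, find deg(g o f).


Degree is multiplicative under composition: deg(g o f) = deg(g) * deg(f).
= 2 * 5 = 10

10


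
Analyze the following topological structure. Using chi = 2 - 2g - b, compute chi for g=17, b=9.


For a compact orientable surface with genus g and b boundary components: chi = 2 - 2g - b.
chi = 2 - 2*17 - 9 = 2 - 34 - 9 = -41

-41


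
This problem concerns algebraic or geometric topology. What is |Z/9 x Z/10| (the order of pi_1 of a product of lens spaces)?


pi_1(X x Y) = pi_1(X) x pi_1(Y).
pi_1(L(9,1)) = Z/9, pi_1(L(10,1)) = Z/10.
|Z/9 x Z/10| = 9 * 10 = 90

90


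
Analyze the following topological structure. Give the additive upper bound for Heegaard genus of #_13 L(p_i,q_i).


Heegaard genus satisfies g(A#B) <= g(A) + g(B).
Each lens space has g = 1.
Upper bound: 13 * 1 = 13

13


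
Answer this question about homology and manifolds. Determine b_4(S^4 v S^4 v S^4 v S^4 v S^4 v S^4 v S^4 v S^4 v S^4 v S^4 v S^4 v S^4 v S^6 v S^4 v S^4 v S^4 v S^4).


For a wedge of spheres, H_k (k>0) is free on one generator per sphere of dimension k.
Spheres of dimension 4: count = 16.
b_4 = 16

16


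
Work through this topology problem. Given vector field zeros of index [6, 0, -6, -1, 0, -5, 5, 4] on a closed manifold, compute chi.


Poincare-Hopf: chi(M) = sum of indices of zeros.
chi = (6) + (0) + (-6) + (-1) + (0) + (-5) + (5) + (4) = 3

3


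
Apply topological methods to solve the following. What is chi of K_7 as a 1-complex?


K_7: V = 7, E = C(7,2) = 21.
chi = V - E = 7 - 21 = -14

-14


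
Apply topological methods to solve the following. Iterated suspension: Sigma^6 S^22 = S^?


Each suspension raises dimension by 1: Sigma S^n = S^{n+1}.
Sigma^6 S^22 = S^{22+6} = S^28

28


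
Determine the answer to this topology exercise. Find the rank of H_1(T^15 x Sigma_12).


pi_1(A x B) = pi_1(A) x pi_1(B); rank of abelianization = b_1.
b_1(T^15) = 15, b_1(Sigma_12) = 2*12 = 24.
b_1(product) = 15 + 24 = 39

39


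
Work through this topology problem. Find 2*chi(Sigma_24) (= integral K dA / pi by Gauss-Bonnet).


Gauss-Bonnet: integral K dA = 2*pi*chi(M).
chi(Sigma_24) = 2 - 2*24 = -46.
(integral K dA)/pi = 2*chi = 2*(-46) = -92

-92


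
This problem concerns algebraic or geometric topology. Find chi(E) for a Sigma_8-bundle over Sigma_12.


For a fiber bundle F -> E -> B (with CW structure): chi(E) = chi(B) * chi(F).
chi(Sigma_12) = -22, chi(Sigma_8) = -14.
chi(E) = (-22) * (-14) = 308

308


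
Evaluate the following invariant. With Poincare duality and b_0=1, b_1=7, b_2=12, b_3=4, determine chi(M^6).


By Poincare duality b_k = b_{6-k}, so full Betti numbers: b_0=1, b_1=7, b_2=12, b_3=4, b_4=12, b_5=7, b_6=1.
chi = sum (-1)^k b_k = 8

8


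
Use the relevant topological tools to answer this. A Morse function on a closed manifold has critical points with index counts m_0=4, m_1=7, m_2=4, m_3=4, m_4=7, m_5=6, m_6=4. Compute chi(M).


Morse theory: chi(M) = sum_k (-1)^k m_k where m_k = #(index-k critical points).
= (4) + (-7) + (4) + (-4) + (7) + (-6) + (4) = 2

2


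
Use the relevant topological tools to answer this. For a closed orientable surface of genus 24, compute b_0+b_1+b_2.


For Sigma_24: b_0 = 1, b_1 = 2g = 48, b_2 = 1.
Total = 1 + 48 + 1 = 50

50


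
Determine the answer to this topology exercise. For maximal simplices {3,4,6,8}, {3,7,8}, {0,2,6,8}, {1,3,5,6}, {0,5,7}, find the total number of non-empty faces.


Each maximal simplex on m vertices has 2^m - 1 nonempty faces.
Take the union (dedupe shared faces).
Total distinct faces = 47

47


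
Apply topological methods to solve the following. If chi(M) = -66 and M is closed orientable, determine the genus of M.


chi = 2 - 2g for closed orientable surfaces.
-66 = 2 - 2g
2g = 2 - (-66) = 68
g = 34

34


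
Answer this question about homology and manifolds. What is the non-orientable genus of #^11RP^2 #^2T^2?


Since a >= 1, the sum is non-orientable; each T^2 can be replaced by RP^2 # RP^2 (since T^2#RP^2 = 3RP^2).
Total crosscaps k = 11 + 2*2 = 15.
Check via chi: chi = 11*1 + 2*0 - (11+2-1)*2 = -13 = 2 - k = -13. Consistent.

15


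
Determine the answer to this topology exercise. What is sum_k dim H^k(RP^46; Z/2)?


H^k(RP^46; Z/2) = Z/2 for each 0 <= k <= 46.
Total dimension = 46 + 1 = 47

47


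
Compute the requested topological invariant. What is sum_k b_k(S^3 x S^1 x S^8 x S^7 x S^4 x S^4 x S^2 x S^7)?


Total Betti number is multiplicative under products.
Each S^d (d>=1) has total Betti number 2.
There are 8 sphere factors.
Total = 2^8 = 256

256


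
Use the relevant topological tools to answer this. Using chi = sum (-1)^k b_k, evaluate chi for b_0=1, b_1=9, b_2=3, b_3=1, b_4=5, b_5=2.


chi = sum_k (-1)^k b_k.
= (1) + (-9) + (3) + (-1) + (5) + (-2)
= -3

-3


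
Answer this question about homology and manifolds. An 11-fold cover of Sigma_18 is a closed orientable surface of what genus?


For an n-sheeted cover: chi(E) = n * chi(B).
chi(Sigma_18) = 2 - 2*18 = -34.
chi(E) = 11 * (-34) = -374.
genus(E) = (2 - chi(E))/2 = (2 - (-374))/2 = 376/2 = 188

188


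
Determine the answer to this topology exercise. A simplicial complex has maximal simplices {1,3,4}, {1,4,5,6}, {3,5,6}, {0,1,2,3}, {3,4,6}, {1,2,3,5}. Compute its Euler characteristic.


Enumerate all faces; f-vector: f_0=7, f_1=16, f_2=14, f_3=3.
chi = sum (-1)^k f_k = 2

2


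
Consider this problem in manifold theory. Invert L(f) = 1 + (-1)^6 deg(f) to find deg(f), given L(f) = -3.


L(f) = 1 + (-1)^6 deg(f) on S^6.
-3 = 1 + (-1)^6 * deg(f)
(-1)^6 * deg(f) = -4
deg(f) = -4

-4


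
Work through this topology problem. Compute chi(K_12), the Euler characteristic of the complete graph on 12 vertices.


K_12: V = 12, E = C(12,2) = 66.
chi = V - E = 12 - 66 = -54

-54


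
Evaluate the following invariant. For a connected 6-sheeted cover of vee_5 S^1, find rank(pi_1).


Nielsen-Schreier: an index-n subgroup of F_r is free of rank 1 + n(r-1).
Equivalently: chi(cover) = n*chi(base); chi(vee_r S^1) = 1 - 5 = -4.
chi(E) = 6*(-4) = -24; rank = 1 - chi(E) = 1 - (-24) = 25.
rank = 1 + 6*(5-1) = 1 + 24 = 25

25


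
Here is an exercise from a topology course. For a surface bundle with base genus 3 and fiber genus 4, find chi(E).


For a fiber bundle F -> E -> B (with CW structure): chi(E) = chi(B) * chi(F).
chi(Sigma_3) = -4, chi(Sigma_4) = -6.
chi(E) = (-4) * (-6) = 24

24


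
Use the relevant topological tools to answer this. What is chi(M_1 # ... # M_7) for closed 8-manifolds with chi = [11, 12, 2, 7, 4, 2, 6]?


For n-manifolds: chi(A#B) = chi(A) + chi(B) - chi(S^8).
chi(S^8) = 1 + (-1)^8 = 2.
chi(#) = (sum chi_i) - (7-1)*chi(S^8) = 44 - 6*2 = 32

32


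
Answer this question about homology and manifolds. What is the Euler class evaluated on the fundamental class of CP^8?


For any closed oriented manifold, <e(TM),[M]> = chi(M).
chi(CP^8) = 8+1 = 9

9


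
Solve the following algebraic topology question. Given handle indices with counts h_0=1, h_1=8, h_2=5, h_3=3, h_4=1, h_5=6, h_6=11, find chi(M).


Handles of index k contribute (-1)^k to chi (same as CW cells).
chi = (1) + (-8) + (5) + (-3) + (1) + (-6) + (11) = 1

1


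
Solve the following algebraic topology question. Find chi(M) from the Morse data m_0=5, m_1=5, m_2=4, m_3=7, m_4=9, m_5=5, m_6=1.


Morse theory: chi(M) = sum_k (-1)^k m_k where m_k = #(index-k critical points).
= (5) + (-5) + (4) + (-7) + (9) + (-5) + (1) = 2

2


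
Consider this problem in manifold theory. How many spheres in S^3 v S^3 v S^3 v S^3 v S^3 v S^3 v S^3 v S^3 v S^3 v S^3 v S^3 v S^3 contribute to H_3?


For a wedge of spheres, H_k (k>0) is free on one generator per sphere of dimension k.
Spheres of dimension 3: count = 12.
b_3 = 12

12


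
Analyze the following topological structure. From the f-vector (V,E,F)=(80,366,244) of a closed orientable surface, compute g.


chi = V - E + F = 80 - 366 + 244 = -42
For orientable closed surface: chi = 2 - 2g, so g = (2 - chi)/2.
g = (2 - (-42)) / 2 = 44 / 2 = 22

22


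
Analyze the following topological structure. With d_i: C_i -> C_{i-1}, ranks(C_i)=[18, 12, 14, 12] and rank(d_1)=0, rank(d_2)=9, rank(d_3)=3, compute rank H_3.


rank H_k = rank(ker d_k) - rank(im d_{k+1}).
rank(ker d_3) = rank(C_3) - rank(d_3) = 12 - 3 = 9.
rank(im d_{3+1}) = 0.
rank H_3 = 9 - 0 = 9

9


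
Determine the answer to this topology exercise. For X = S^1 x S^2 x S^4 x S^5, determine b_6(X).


Each S^d has Poincare polynomial 1 + t^d.
The product S^1 x S^2 x S^4 x S^5 has Poincare polynomial prod(1+t^d_i).
Expanding: b_0=1, b_1=1, b_2=1, b_3=1, b_4=1, b_5=2, b_6=2, b_7=2, b_8=1, b_9=1, b_10=1, b_11=1, b_12=1.
b_6 = 2

2


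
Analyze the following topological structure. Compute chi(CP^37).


CP^37 has one cell in each even dimension 0, 2, ..., 2*37 (37+1 cells total).
All cells are even-dimensional, so chi = number of cells.
chi = 37 + 1 = 38

38


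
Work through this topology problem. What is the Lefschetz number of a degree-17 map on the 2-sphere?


On S^2: L(f) = tr(f_0*) + (-1)^2 tr(f_2*) = 1 + (-1)^2 * deg(f).
L(f) = 1 + (-1)^2 * 17 = 1 + 17 = 18

18


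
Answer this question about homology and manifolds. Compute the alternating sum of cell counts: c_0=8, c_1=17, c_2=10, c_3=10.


chi = sum_k (-1)^k c_k.
= (-1)^0*8 + (-1)^1*17 + (-1)^2*10 + (-1)^3*10
= (8) + (-17) + (10) + (-10)
= -9

-9


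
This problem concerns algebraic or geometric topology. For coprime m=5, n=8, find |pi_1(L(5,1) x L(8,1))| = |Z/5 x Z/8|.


pi_1(X x Y) = pi_1(X) x pi_1(Y).
pi_1(L(5,1)) = Z/5, pi_1(L(8,1)) = Z/8.
|Z/5 x Z/8| = 5 * 8 = 40

40


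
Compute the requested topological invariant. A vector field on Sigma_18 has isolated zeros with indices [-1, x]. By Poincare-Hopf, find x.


Poincare-Hopf: sum of indices = chi(M).
chi(Sigma_18) = 2 - 2*18 = -34.
Sum of known indices = -1.
x = chi - (sum known) = -34 - (-1) = -33

-33


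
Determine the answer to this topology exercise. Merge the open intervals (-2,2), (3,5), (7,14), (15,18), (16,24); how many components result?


Sort and merge overlapping open intervals.
Merged: (-2,2), (3,5), (7,14), (15,24).
Number of components = 4

4


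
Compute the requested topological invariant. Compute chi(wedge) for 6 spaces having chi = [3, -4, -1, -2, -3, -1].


chi(A v B) = chi(A) + chi(B) - 1 (one point identified).
For 6 spaces: chi = (sum chi_i) - (6 - 1).
sum = -8; chi = -8 - 5 = -13

-13


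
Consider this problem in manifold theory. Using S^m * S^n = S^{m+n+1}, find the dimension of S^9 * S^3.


Join of spheres: S^m * S^n = S^{m+n+1}.
dim = 9 + 3 + 1 = 13

13


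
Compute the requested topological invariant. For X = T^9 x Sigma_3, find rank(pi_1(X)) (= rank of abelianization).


pi_1(A x B) = pi_1(A) x pi_1(B); rank of abelianization = b_1.
b_1(T^9) = 9, b_1(Sigma_3) = 2*3 = 6.
b_1(product) = 9 + 6 = 15

15


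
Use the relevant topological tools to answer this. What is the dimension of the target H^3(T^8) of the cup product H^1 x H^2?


Cup product: H^p x H^q -> H^{p+q}; here p+q = 1+2 = 3.
rank H^k(T^n) = C(n,k).
C(8,3) = 56

56


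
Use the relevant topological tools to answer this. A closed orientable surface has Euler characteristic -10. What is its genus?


chi = 2 - 2g for closed orientable surfaces.
-10 = 2 - 2g
2g = 2 - (-10) = 12
g = 6

6


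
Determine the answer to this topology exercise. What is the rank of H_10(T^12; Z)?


By the Kunneth formula, b_k(T^n) = C(n,k).
b_10(T^12) = C(12,10).
C(12,10) = 12!/(10!*2!) = 66

66


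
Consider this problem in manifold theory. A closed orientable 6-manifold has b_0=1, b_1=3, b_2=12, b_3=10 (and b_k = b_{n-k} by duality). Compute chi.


By Poincare duality b_k = b_{6-k}, so full Betti numbers: b_0=1, b_1=3, b_2=12, b_3=10, b_4=12, b_5=3, b_6=1.
chi = sum (-1)^k b_k = 10

10


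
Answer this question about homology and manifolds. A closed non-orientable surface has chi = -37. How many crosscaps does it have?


chi = 2 - k for closed non-orientable surfaces with k crosscaps.
-37 = 2 - k
k = 2 - (-37) = 39

39


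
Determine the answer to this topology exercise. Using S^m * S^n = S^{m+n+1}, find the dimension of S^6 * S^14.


Join of spheres: S^m * S^n = S^{m+n+1}.
dim = 6 + 14 + 1 = 21

21


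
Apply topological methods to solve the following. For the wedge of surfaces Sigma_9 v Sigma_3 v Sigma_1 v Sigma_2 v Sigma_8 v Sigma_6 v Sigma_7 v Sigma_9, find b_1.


For a wedge X v Y: reduced H_k(X v Y) = H_k(X) + H_k(Y).
Each Sigma_g contributes b_1 = 2g.
b_1 = 18 + 6 + 2 + 4 + 16 + 12 + 14 + 18 = 90

90


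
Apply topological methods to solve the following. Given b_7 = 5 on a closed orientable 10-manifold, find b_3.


Poincare duality for closed orientable n-manifolds: b_k = b_{n-k}.
Here n = 10, so b_3 = b_7 = 5

5


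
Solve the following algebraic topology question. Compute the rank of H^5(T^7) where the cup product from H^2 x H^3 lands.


Cup product: H^p x H^q -> H^{p+q}; here p+q = 2+3 = 5.
rank H^k(T^n) = C(n,k).
C(7,5) = 21

21


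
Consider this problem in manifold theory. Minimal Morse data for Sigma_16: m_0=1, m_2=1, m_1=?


A perfect Morse function has m_k = b_k.
For Sigma_16: b_0=1, b_1=2g=32, b_2=1.
Saddles m_1 = 2g = 32

32


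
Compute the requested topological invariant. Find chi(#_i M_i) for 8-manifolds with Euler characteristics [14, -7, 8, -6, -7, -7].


For n-manifolds: chi(A#B) = chi(A) + chi(B) - chi(S^8).
chi(S^8) = 1 + (-1)^8 = 2.
chi(#) = (sum chi_i) - (6-1)*chi(S^8) = -5 - 5*2 = -15

-15


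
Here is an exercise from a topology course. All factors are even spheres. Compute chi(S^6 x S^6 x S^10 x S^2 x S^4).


chi is multiplicative: chi(X x Y) = chi(X) chi(Y).
Each even-dim sphere has chi = 2. There are 5 factors.
chi = 2^5 = 32

32


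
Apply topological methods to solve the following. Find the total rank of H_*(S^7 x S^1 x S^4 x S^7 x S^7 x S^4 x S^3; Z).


Total Betti number is multiplicative under products.
Each S^d (d>=1) has total Betti number 2.
There are 7 sphere factors.
Total = 2^7 = 128

128


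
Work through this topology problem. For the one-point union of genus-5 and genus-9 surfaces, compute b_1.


For a wedge: H_1(A v B) = H_1(A) + H_1(B).
b_1(Sigma_5) = 10, b_1(Sigma_9) = 18.
b_1 = 10 + 18 = 28

28


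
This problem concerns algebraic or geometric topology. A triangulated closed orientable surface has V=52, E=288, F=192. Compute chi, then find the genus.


chi = V - E + F = 52 - 288 + 192 = -44
For orientable closed surface: chi = 2 - 2g, so g = (2 - chi)/2.
g = (2 - (-44)) / 2 = 46 / 2 = 23

23


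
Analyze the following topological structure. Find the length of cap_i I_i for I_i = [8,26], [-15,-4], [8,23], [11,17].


Intersection = [max(a_i), min(b_i)] = [11, -4].
Since 11 > -4, the intersection is empty.
Length = 0

0


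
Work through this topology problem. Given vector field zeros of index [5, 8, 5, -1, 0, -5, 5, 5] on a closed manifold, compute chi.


Poincare-Hopf: chi(M) = sum of indices of zeros.
chi = (5) + (8) + (5) + (-1) + (0) + (-5) + (5) + (5) = 22

22


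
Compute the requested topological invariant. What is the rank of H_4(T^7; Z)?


By the Kunneth formula, b_k(T^n) = C(n,k).
b_4(T^7) = C(7,4).
C(7,4) = 7!/(4!*3!) = 35

35


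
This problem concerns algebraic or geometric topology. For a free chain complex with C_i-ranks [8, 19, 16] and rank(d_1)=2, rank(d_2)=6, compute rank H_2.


rank H_k = rank(ker d_k) - rank(im d_{k+1}).
rank(ker d_2) = rank(C_2) - rank(d_2) = 16 - 6 = 10.
rank(im d_{2+1}) = 0.
rank H_2 = 10 - 0 = 10

10


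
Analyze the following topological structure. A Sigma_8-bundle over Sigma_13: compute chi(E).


For a fiber bundle F -> E -> B (with CW structure): chi(E) = chi(B) * chi(F).
chi(Sigma_13) = -24, chi(Sigma_8) = -14.
chi(E) = (-24) * (-14) = 336

336


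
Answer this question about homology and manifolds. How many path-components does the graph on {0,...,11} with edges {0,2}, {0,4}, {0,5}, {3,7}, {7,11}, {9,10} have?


Run DFS/union-find over 12 vertices.
V = 12, E = 6.
Number of components = 6

6


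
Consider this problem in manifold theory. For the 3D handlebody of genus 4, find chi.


A genus-g handlebody deformation retracts to a wedge of g circles.
chi(vee_g S^1) = 1 - g.
chi(H_4) = 1 - 4 = -3

-3


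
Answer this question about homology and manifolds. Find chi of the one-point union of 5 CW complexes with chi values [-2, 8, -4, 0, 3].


chi(A v B) = chi(A) + chi(B) - 1 (one point identified).
For 5 spaces: chi = (sum chi_i) - (5 - 1).
sum = 5; chi = 5 - 4 = 1

1


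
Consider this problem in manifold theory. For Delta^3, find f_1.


Delta^3 has 3+1 vertices. A 1-face is a choice of 1+1 vertices.
f_1 = C(3+1, 1+1) = C(4,2) = 6

6


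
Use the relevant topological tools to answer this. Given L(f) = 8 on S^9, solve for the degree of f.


L(f) = 1 + (-1)^9 deg(f) on S^9.
8 = 1 + (-1)^9 * deg(f)
(-1)^9 * deg(f) = 7
deg(f) = -7

-7


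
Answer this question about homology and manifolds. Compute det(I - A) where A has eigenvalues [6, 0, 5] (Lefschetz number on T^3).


For a torus self-map: L(f) = det(I - A) where A acts on H_1.
L(f) = (1-6) * (1-0) * (1-5) = -5 * 1 * -4 = 20

20


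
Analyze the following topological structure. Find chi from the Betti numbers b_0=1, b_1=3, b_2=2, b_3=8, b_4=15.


chi = sum_k (-1)^k b_k.
= (1) + (-3) + (2) + (-8) + (15)
= 7

7


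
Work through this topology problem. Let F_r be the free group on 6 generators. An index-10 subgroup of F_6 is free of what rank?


Nielsen-Schreier: an index-n subgroup of F_r is free of rank 1 + n(r-1).
Equivalently: chi(cover) = n*chi(base); chi(vee_r S^1) = 1 - 6 = -5.
chi(E) = 10*(-5) = -50; rank = 1 - chi(E) = 1 - (-50) = 51.
rank = 1 + 10*(6-1) = 1 + 50 = 51

51


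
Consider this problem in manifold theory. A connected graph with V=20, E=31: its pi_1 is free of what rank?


For a connected graph: rank(pi_1) = b_1 = E - V + 1 = 1 - chi.
chi = V - E = 20 - 31 = -11.
rank = 1 - (-11) = 31 - 20 + 1 = 12

12


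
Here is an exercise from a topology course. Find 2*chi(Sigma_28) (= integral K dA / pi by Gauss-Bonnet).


Gauss-Bonnet: integral K dA = 2*pi*chi(M).
chi(Sigma_28) = 2 - 2*28 = -54.
(integral K dA)/pi = 2*chi = 2*(-54) = -108

-108


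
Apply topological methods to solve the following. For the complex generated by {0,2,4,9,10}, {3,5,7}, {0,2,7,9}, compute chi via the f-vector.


Enumerate all faces; f-vector: f_0=8, f_1=16, f_2=14, f_3=6, f_4=1.
chi = sum (-1)^k f_k = 1

1


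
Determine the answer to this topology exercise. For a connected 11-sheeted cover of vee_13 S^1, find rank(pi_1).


Nielsen-Schreier: an index-n subgroup of F_r is free of rank 1 + n(r-1).
Equivalently: chi(cover) = n*chi(base); chi(vee_r S^1) = 1 - 13 = -12.
chi(E) = 11*(-12) = -132; rank = 1 - chi(E) = 1 - (-132) = 133.
rank = 1 + 11*(13-1) = 1 + 132 = 133

133


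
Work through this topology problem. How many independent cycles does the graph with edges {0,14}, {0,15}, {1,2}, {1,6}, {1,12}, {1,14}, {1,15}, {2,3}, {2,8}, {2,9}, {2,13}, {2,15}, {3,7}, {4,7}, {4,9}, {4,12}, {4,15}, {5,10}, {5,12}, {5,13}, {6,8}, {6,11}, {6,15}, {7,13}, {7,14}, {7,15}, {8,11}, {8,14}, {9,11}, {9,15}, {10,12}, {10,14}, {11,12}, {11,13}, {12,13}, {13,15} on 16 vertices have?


b_1 = E - V + (number of components).
E = 36, V = 16, components = 1.
b_1 = 36 - 16 + 1 = 21

21


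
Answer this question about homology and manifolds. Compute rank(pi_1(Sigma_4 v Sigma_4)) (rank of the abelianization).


For a wedge: H_1(A v B) = H_1(A) + H_1(B).
b_1(Sigma_4) = 8, b_1(Sigma_4) = 8.
b_1 = 8 + 8 = 16

16


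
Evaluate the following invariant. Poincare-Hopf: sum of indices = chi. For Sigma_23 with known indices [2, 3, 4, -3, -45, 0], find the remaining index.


Poincare-Hopf: sum of indices = chi(M).
chi(Sigma_23) = 2 - 2*23 = -44.
Sum of known indices = -39.
x = chi - (sum known) = -44 - (-39) = -5

-5


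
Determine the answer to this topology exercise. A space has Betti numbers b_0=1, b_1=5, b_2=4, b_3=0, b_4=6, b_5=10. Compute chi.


chi = sum_k (-1)^k b_k.
= (1) + (-5) + (4) + (0) + (6) + (-10)
= -4

-4


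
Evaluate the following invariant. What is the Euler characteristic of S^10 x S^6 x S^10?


chi is multiplicative: chi(X x Y) = chi(X) chi(Y).
Each even-dim sphere has chi = 2. There are 3 factors.
chi = 2^3 = 8

8


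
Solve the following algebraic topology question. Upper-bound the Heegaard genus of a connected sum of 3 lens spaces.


Heegaard genus satisfies g(A#B) <= g(A) + g(B).
Each lens space has g = 1.
Upper bound: 3 * 1 = 3

3


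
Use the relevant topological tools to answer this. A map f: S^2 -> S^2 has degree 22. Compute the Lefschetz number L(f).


On S^2: L(f) = tr(f_0*) + (-1)^2 tr(f_2*) = 1 + (-1)^2 * deg(f).
L(f) = 1 + (-1)^2 * 22 = 1 + 22 = 23

23
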